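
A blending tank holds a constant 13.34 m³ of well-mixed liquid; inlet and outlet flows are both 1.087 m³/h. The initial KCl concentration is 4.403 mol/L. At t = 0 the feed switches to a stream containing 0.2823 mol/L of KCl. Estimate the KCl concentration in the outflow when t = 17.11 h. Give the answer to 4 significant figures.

1.304 mol/L

Species balance on the tank: V dC/dt = Q(C_in − C).
Rewrite as dC/dt + C/τ = C_in/τ, τ = V/Q = 12.2723 h.
C approaches C_in exponentially: C(t) = C_in + (C₀ − C_in) e^(−t/τ).
C(17.11) = 0.2823 + (4.403 − 0.2823)·e^(−17.11/12.2723) = 0.2823 + (4.12070)·0.248032 = 1.30437 mol/L.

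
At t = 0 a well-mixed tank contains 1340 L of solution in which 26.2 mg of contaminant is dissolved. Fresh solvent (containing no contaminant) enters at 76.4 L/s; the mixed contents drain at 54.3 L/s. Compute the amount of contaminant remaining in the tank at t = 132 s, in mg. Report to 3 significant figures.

Total volume: dV/dt = Q_in − Q_out = 22.100 L/s, so V(t) = 1340 + 22.100 t and V(132) = 4257.2 L.
Solute balance: dm/dt = 0 − Q_out C = −Q_out m/V(t).
Separate: dm/m = −Q_out dt/V(t) ⇒ ln(m/m₀) = −(Q_out/(Q_in−Q_out)) ln(V/V₀).
m = m₀ (V₀/V)^(Q_out/(Q_in−Q_out)) = 26.2 × (1340/4257.2)^(2.4570) = 1.5305 mg.

1.53 mg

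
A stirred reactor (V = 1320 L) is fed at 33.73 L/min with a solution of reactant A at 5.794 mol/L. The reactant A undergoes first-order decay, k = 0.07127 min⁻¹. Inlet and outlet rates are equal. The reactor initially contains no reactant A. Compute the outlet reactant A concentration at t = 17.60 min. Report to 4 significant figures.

Species balance: V dC/dt = Q C_in − Q C − k V C.
dC/dt = (Q/V) C_in − (Q/V + k) C; effective rate a = Q/V + k = 0.0255530 + 0.07127 = 0.0968230 min⁻¹.
C_ss = Q C_in/(Q + kV) = 1.52912 mol/L; C(t) = C_ss + (C₀ − C_ss) e^(−a t).
C(17.60) = 1.52912 + (-1.52912)·e^(−0.0968230·17.60) = 1.52912 + (-1.52912)·0.181939 = 1.25092 mol/L.

1.251 mol/L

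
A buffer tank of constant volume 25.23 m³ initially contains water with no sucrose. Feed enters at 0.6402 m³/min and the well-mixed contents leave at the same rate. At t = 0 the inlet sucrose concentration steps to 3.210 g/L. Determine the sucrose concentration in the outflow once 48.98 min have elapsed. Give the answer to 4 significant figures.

Accumulation = in − out for the solute gives V dC/dt = Q(C_in − C).
Rewrite as dC/dt + C/τ = C_in/τ, τ = V/Q = 39.4096 min.
Solution: C(t) = C_in + (C₀ − C_in) e^(−t/τ).
C(48.98) = 3.210 + (0 − 3.210)·e^(−48.98/39.4096) = 3.210 + (-3.21000)·0.288562 = 2.28372 g/L.

2.284 g/L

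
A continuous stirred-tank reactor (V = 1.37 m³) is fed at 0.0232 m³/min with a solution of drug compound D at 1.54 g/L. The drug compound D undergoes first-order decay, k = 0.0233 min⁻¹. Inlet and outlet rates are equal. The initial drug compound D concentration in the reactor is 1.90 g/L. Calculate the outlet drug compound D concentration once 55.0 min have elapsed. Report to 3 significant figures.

0.785 g/L

Species balance: V dC/dt = Q C_in − Q C − k V C.
This is linear with rate a = Q/V + k = 0.040234 min⁻¹.
C_ss = Q C_in/(Q + kV) = 0.64817 g/L; C(t) = C_ss + (C₀ − C_ss) e^(−a t).
C(55.0) = 0.64817 + (1.2518)·e^(−0.040234·55.0) = 0.64817 + (1.2518)·0.10938 = 0.78510 g/L.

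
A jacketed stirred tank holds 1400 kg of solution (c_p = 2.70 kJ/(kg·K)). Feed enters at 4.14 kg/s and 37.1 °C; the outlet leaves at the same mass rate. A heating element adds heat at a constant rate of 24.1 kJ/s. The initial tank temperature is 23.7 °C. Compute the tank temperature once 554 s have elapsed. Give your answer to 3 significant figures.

36.2 °C

M c_p dT/dt = ṁ c_p (T_in − T) + Q̇.
Rearrange: dT/dt = (T_ss − T)/τ with τ = M/ṁ = 338.16 s and T_ss = T_in + Q̇/(ṁ c_p) = 39.256 °C.
Solution: T(t) = T_ss + (T₀ − T_ss) e^(−t/τ).
T(554) = 39.256 + (-15.556)·e^(−554/338.16) = 39.256 + (-15.556)·0.19432 = 36.233 °C.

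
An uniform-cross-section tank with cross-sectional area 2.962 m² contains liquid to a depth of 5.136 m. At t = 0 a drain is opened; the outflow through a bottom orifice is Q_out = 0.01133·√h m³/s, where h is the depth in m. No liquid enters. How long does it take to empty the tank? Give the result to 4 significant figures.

With no inflow, A dh/dt = −0.01133 √h.
Separate and integrate: 2(√h − √h₀) = −(0.01133/A) t.
Tank is empty when √h = 0: t_empty = 2A√h₀/0.01133.
t_empty = 2·2.962·√5.136/0.01133 = 5.92400·2.26627/0.01133 = 1184.94 s.

1185 s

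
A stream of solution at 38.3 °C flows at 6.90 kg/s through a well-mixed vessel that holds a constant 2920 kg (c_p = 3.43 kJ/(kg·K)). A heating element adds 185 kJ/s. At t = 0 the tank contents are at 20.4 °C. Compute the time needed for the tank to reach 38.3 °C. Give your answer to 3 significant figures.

Heat balance on the well-mixed liquid: M c_p dT/dt = ṁ c_p (T_in − T) + 185.
τ = M/ṁ = 423.19 s; T_ss = T_in + Q̇/(ṁ c_p) = 46.117 °C.
T(t) = T_ss + (T₀ − T_ss) e^(−t/τ). Set T = 38.3:
e^(−t/τ) = (38.3 − 46.117)/(20.4 − 46.117) = 0.30396
t = −423.19 · ln(0.30396) = 503.96 s.

504 s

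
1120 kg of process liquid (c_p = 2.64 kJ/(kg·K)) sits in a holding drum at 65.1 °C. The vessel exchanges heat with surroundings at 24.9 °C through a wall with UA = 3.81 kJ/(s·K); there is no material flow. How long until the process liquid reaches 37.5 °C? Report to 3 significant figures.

900 s

M c_p dT/dt = −UA(T − T_amb).
τ = M c_p/UA = 776.06 s; T_ss = T_amb = 24.900 °C.
T(t) = T_ss + (T₀ − T_ss)e^(−t/τ); set T = 37.5:
t = −τ ln[(T − T_ss)/(T₀ − T_ss)] = −776.06 · ln(0.31343) = 900.37 s.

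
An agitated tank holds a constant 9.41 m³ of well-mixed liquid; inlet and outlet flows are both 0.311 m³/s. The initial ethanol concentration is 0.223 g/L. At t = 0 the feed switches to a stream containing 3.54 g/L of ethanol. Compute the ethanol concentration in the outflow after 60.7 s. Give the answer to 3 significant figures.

3.09 g/L

Species balance on the tank: V dC/dt = Q(C_in − C).
Rewrite as dC/dt + C/τ = C_in/τ, τ = V/Q = 30.257 s.
This is linear first-order; C(t) = C_in + (C₀ − C_in) e^(−t/τ).
C(60.7) = 3.54 + (0.223 − 3.54)·e^(−60.7/30.257) = 3.54 + (-3.3170)·0.13451 = 3.0938 g/L.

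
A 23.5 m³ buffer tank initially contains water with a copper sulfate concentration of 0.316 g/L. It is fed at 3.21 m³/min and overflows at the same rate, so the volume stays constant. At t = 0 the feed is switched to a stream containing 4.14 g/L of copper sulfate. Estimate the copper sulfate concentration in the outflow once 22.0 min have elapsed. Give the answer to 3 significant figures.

3.95 g/L

Mass balance on the solute (V constant): V dC/dt = Q(C_in − C).
Rewrite as dC/dt + C/τ = C_in/τ, τ = V/Q = 7.3209 min.
Solution: C(t) = C_in + (C₀ − C_in) e^(−t/τ).
C(22.0) = 4.14 + (0.316 − 4.14)·e^(−22.0/7.3209) = 4.14 + (-3.8240)·0.049533 = 3.9506 g/L.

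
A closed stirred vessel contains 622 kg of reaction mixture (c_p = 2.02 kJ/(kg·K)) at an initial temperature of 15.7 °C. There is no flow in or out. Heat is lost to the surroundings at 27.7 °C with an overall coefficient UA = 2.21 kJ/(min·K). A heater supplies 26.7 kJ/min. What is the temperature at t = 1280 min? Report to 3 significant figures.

First-law balance (no shaft work): M c_p dT/dt = −UA(T − T_amb) + Q̇.
dT/dt = (T_ss − T)/τ with T_ss = T_amb + Q̇/UA = 27.7 + 26.7/2.21 = 39.781 °C, τ = M c_p/UA = 622·2.02/2.21 = 568.52 min.
T approaches T_ss exponentially: T(t) = T_ss + (T₀ − T_ss) e^(−t/τ).
T(1280) = 39.781 + (-24.081)·0.10525 = 37.247 °C.

37.2 °C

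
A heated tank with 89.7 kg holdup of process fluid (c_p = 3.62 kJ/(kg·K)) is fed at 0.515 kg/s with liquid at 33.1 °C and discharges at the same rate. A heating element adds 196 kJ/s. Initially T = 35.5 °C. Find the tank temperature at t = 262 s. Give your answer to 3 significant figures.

115 °C

Unsteady energy balance on the tank contents: M c_p dT/dt = ṁ c_p (T_in − T) + 196.
τ = M/ṁ = 174.17 s; T_ss = T_in + Q̇/(ṁ c_p) = 33.1 + 196/(0.515·3.62) = 138.23 °C.
Integrating: T(t) = T_ss + (T₀ − T_ss) e^(−t/τ).
T(262) = 138.23 + (-102.73)·e^(−262/174.17) = 138.23 + (-102.73)·0.22219 = 115.41 °C.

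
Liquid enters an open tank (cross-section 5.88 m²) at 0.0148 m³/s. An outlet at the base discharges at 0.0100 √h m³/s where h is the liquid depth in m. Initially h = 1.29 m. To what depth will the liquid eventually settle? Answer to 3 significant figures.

2.19 m

Level balance: A dh/dt = 0.0148 − 0.0100 √h. Setting dh/dt = 0:
Q_in = 0.0100 √h_ss ⇒ √h_ss = 0.0148/0.0100 = 1.4800.
h_ss = 1.4800² = 2.1904 m. (Since h₀ = 1.29 m < h_ss, the level will rise toward this value.)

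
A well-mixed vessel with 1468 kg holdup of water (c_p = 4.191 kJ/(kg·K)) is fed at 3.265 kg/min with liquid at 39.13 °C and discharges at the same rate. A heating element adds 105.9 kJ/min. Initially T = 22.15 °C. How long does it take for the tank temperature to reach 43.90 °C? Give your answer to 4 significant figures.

952.9 min

Unsteady energy balance on the tank contents: M c_p dT/dt = ṁ c_p (T_in − T) + 105.9.
τ = M/ṁ = 449.617 min; T_ss = T_in + Q̇/(ṁ c_p) = 46.8692 °C.
T(t) = T_ss + (T₀ − T_ss) e^(−t/τ). Set T = 43.90:
e^(−t/τ) = (43.90 − 46.8692)/(22.15 − 46.8692) = 0.120117
t = −449.617 · ln(0.120117) = 952.870 min.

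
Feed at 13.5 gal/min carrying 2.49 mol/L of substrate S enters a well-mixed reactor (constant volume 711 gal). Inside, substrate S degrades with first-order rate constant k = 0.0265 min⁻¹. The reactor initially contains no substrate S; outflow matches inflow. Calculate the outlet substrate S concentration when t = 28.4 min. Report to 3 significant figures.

Species balance: V dC/dt = Q C_in − Q C − k V C.
This is linear with rate a = Q/V + k = 0.045487 min⁻¹.
C_ss = Q C_in/(Q + kV) = 1.0394 mol/L; C(t) = C_ss + (C₀ − C_ss) e^(−a t).
C(28.4) = 1.0394 + (-1.0394)·e^(−0.045487·28.4) = 1.0394 + (-1.0394)·0.27476 = 0.75379 mol/L.

0.754 mol/L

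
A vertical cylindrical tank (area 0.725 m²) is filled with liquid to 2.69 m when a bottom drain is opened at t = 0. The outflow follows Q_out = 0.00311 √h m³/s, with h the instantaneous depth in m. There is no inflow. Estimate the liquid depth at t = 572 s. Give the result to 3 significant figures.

With no inflow, A dh/dt = −0.00311 √h.
This is separable: 2 d(√h)/dt = −0.00311/A, so √h = √h₀ − (0.00311/(2A)) t.
√h = √2.69 − 0.00311·572/(2·0.725) = 1.6401 − 1.2268 = 0.41328.
h = 0.41328² = 0.17080 m.

0.171 m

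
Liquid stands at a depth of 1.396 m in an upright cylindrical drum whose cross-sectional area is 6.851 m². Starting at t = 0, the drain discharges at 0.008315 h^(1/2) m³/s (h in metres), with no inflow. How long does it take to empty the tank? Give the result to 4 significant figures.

1947 s

A dh/dt = −Q_out = −0.008315 √h.
∫ h^(−1/2) dh = −(0.008315/A) ∫ dt, giving 2√h = 2√h₀ − (0.008315/A) t.
Tank is empty when √h = 0: t_empty = 2A√h₀/0.008315.
t_empty = 2·6.851·√1.396/0.008315 = 13.7020·1.18152/0.008315 = 1946.99 s.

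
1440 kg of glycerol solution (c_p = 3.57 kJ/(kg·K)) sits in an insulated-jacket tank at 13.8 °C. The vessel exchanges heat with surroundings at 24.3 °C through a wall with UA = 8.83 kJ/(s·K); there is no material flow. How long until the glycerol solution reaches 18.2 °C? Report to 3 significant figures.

M c_p dT/dt = −UA(T − T_amb).
τ = M c_p/UA = 582.20 s; T_ss = T_amb = 24.300 °C.
T(t) = T_ss + (T₀ − T_ss)e^(−t/τ); set T = 18.2:
t = −τ ln[(T − T_ss)/(T₀ − T_ss)] = −582.20 · ln(0.58095) = 316.18 s.

316 s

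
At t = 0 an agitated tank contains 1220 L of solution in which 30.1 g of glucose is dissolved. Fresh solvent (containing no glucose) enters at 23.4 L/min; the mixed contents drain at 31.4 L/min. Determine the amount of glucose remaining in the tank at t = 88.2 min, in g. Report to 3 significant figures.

Let m(t) be the amount of glucose. Volume: V(t) = V₀ + (Q_in − Q_out) t = 1220 − 8.0000 t; V(88.2) = 514.40 L.
Species balance (pure solvent in): dm/dt = −Q_out · m/V(t).
dm/m = −Q_out dt/(V₀ − 8.0000 t); integrating gives ln(m/m₀) = −(Q_out/(Q_in−Q_out)) ln(V/V₀).
m = m₀ (V₀/V)^(Q_out/(Q_in−Q_out)) = 30.1 × (1220/514.40)^(-3.9250) = 1.0150 g.

1.01 g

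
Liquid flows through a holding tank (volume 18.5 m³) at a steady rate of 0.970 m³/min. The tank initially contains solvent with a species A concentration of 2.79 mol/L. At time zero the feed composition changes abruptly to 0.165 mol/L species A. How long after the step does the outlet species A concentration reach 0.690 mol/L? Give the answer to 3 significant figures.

30.7 min

Mass balance on the solute (V constant): V dC/dt = Q(C_in − C), so τ = V/Q = 19.072 min.
C(t) = C_in + (C₀ − C_in) e^(−t/τ). Set C = 0.690 and solve for t:
e^(−t/τ) = (C − C_in)/(C₀ − C_in) = (0.690 − 0.165)/(2.79 − 0.165) = 0.20000
t = −τ ln(…) = 19.072 × 1.6094 = 30.695 min.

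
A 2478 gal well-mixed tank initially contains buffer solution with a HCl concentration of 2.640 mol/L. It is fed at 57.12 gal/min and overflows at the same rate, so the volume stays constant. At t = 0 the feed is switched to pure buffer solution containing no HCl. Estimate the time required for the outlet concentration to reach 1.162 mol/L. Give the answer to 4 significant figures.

35.60 min

Unsteady species balance (constant V, well mixed): V dC/dt = Q(C_in − C), so τ = V/Q = 43.3824 min.
C(t) = C_in + (C₀ − C_in) e^(−t/τ). Set C = 1.162 and solve for t:
e^(−t/τ) = (C − C_in)/(C₀ − C_in) = (1.162 − 0)/(2.640 − 0) = 0.440152
t = −τ ln(…) = 43.3824 × 0.820636 = 35.6011 min.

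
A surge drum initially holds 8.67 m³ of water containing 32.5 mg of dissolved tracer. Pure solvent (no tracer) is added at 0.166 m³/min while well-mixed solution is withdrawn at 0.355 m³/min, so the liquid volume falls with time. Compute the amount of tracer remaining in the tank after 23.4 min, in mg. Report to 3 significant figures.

Total volume: dV/dt = Q_in − Q_out = -0.18900 m³/min, so V(t) = 8.67 − 0.18900 t and V(23.4) = 4.2474 m³.
No tracer enters, so dm/dt = −Q_out · (m/V).
Separate: dm/m = −Q_out dt/V(t) ⇒ ln(m/m₀) = −(Q_out/(Q_in−Q_out)) ln(V/V₀).
m = m₀ (V₀/V)^(Q_out/(Q_in−Q_out)) = 32.5 × (8.67/4.2474)^(-1.8783) = 8.5075 mg.

8.51 mg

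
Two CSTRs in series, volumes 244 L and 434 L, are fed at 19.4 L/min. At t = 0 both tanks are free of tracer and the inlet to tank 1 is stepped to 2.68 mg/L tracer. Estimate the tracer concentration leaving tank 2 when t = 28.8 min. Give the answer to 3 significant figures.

Species balance on tank i: dCᵢ/dt = (Cᵢ₋₁ − Cᵢ)/τᵢ with τᵢ = Vᵢ/Q.
τ₁ = 244/19.4 = 12.577 min; τ₂ = 434/19.4 = 22.371 min.
Solving the cascade with C₁(0)=C₂(0)=0 gives C₂(t) = C_in[1 − (τ₁ e^(−t/τ₁) − τ₂ e^(−t/τ₂))/(τ₁ − τ₂)].
At t = 28.8: e^(−t/τ₁) = 0.10128, e^(−t/τ₂) = 0.27599.
C₂ = 2.68·[1 − (12.577·0.10128 − 22.371·0.27599)/(-9.7938)] = 2.68·0.49964 = 1.3390 mg/L.

1.34 mg/L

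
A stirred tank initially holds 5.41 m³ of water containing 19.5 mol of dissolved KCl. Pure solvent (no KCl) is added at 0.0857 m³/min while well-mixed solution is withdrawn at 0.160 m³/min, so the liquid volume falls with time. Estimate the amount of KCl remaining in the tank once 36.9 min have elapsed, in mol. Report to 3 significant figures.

Let m(t) be the amount of KCl. Volume: V(t) = V₀ + (Q_in − Q_out) t = 5.41 − 0.074300 t; V(36.9) = 2.6683 m³.
Species balance (pure solvent in): dm/dt = −Q_out · m/V(t).
Separate: dm/m = −Q_out dt/V(t) ⇒ ln(m/m₀) = −(Q_out/(Q_in−Q_out)) ln(V/V₀).
m = m₀ (V₀/V)^(Q_out/(Q_in−Q_out)) = 19.5 × (5.41/2.6683)^(-2.1534) = 4.2562 mol.

4.26 mol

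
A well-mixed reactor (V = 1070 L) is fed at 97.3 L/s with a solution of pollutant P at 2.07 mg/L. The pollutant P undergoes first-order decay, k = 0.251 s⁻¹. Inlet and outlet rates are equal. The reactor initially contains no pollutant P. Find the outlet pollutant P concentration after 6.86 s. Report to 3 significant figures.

0.498 mg/L

V dC/dt = Q(C_in − C) − k V C.
dC/dt = (Q/V) C_in − (Q/V + k) C; effective rate a = Q/V + k = 0.090935 + 0.251 = 0.34193 s⁻¹.
C_ss = Q C_in/(Q + kV) = 0.55050 mg/L; C(t) = C_ss + (C₀ − C_ss) e^(−a t).
C(6.86) = 0.55050 + (-0.55050)·e^(−0.34193·6.86) = 0.55050 + (-0.55050)·0.095783 = 0.49777 mg/L.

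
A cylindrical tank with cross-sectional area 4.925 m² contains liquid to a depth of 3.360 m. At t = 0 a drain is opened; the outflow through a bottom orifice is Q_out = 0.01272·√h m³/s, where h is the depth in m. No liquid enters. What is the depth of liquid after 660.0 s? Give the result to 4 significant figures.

0.9618 m

A dh/dt = −Q_out = −0.01272 √h.
Separate and integrate: 2(√h − √h₀) = −(0.01272/A) t.
√h = √3.360 − 0.01272·660.0/(2·4.925) = 1.83303 − 0.852305 = 0.980726.
h = 0.980726² = 0.961823 m.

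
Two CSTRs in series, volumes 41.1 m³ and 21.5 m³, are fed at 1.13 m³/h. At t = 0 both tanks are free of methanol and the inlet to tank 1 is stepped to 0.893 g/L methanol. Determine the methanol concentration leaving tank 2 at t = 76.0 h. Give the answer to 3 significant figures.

0.679 g/L

Each tank obeys Vᵢ dCᵢ/dt = Q(Cᵢ₋₁ − Cᵢ), so τᵢ = Vᵢ/Q.
τ₁ = 41.1/1.13 = 36.372 h; τ₂ = 21.5/1.13 = 19.027 h.
Solving the cascade with C₁(0)=C₂(0)=0 gives C₂(t) = C_in[1 − (τ₁ e^(−t/τ₁) − τ₂ e^(−t/τ₂))/(τ₁ − τ₂)].
At t = 76.0: e^(−t/τ₁) = 0.12374, e^(−t/τ₂) = 0.018418.
C₂ = 0.893·[1 − (36.372·0.12374 − 19.027·0.018418)/(17.345)] = 0.893·0.76072 = 0.67932 g/L.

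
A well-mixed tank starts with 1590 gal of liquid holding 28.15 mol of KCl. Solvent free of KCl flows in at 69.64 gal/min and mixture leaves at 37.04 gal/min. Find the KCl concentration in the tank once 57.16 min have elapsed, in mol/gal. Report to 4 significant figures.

0.003377 mol/gal

Let m(t) be the amount of KCl. Volume: V(t) = V₀ + (Q_in − Q_out) t = 1590 + 32.6000 t; V(57.16) = 3453.42 gal.
No KCl enters, so dm/dt = −Q_out · (m/V).
dm/m = −Q_out dt/(V₀ + 32.6000 t); integrating gives ln(m/m₀) = −(Q_out/(Q_in−Q_out)) ln(V/V₀).
m = m₀ (V₀/V)^(Q_out/(Q_in−Q_out)) = 28.15 × (1590/3453.42)^(1.13620) = 11.6613 mol.
C = m/V = 11.6613/3453.42 = 0.00337676 mol/gal.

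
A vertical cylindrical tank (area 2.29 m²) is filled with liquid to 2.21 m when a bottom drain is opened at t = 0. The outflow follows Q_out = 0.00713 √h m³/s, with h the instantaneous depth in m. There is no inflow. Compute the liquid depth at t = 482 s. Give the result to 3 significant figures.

With no inflow, A dh/dt = −0.00713 √h.
∫ h^(−1/2) dh = −(0.00713/A) ∫ dt, giving 2√h = 2√h₀ − (0.00713/A) t.
√h = √2.21 − 0.00713·482/(2·2.29) = 1.4866 − 0.75036 = 0.73624.
h = 0.73624² = 0.54206 m.

0.542 m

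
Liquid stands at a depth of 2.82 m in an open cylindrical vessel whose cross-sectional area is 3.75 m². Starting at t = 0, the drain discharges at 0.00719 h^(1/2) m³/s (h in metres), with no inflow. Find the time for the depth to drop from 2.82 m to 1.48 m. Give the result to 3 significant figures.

A dh/dt = −Q_out = −0.00719 √h.
∫ h^(−1/2) dh = −(0.00719/A) ∫ dt, giving 2√h = 2√h₀ − (0.00719/A) t.
t = 2A(√h₀ − √h)/0.00719 = 2·3.75·(√2.82 − √1.48)/0.00719
  = 7.5000 × (1.6793 − 1.2166) / 0.00719 = 482.68 s.

483 s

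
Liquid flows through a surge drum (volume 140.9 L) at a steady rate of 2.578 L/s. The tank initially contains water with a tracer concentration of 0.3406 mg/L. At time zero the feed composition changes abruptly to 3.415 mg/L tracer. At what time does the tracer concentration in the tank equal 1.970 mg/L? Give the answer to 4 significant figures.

41.26 s

Species balance: V dC/dt = Q(C_in − C) ⇒ τ = V/Q = 54.6548 s.
C(t) = C_in + (C₀ − C_in) e^(−t/τ). Set C = 1.970 and solve for t:
e^(−t/τ) = (C − C_in)/(C₀ − C_in) = (1.970 − 3.415)/(0.3406 − 3.415) = 0.470010
t = −τ ln(…) = 54.6548 × 0.755000 = 41.2644 s.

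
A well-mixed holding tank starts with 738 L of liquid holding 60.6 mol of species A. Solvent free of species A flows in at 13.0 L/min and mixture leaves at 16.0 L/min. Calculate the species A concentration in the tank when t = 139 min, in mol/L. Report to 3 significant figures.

Let m(t) be the amount of species A. Volume: V(t) = V₀ + (Q_in − Q_out) t = 738 − 3.0000 t; V(139) = 321.00 L.
Species balance (pure solvent in): dm/dt = −Q_out · m/V(t).
dm/m = −Q_out dt/(V₀ − 3.0000 t); integrating gives ln(m/m₀) = −(Q_out/(Q_in−Q_out)) ln(V/V₀).
m = m₀ (V₀/V)^(Q_out/(Q_in−Q_out)) = 60.6 × (738/321.00)^(-5.3333) = 0.71482 mol.
C = m/V = 0.71482/321.00 = 0.0022269 mol/L.

0.00223 mol/L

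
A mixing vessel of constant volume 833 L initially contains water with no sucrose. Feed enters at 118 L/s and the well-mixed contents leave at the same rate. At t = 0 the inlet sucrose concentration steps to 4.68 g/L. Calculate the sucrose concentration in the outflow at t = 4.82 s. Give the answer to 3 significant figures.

2.32 g/L

Transient balance on the dissolved component: V dC/dt = Q(C_in − C).
Rewrite as dC/dt + C/τ = C_in/τ, τ = V/Q = 7.0593 s.
Solution: C(t) = C_in + (C₀ − C_in) e^(−t/τ).
C(4.82) = 4.68 + (0 − 4.68)·e^(−4.82/7.0593) = 4.68 + (-4.6800)·0.50521 = 2.3156 g/L.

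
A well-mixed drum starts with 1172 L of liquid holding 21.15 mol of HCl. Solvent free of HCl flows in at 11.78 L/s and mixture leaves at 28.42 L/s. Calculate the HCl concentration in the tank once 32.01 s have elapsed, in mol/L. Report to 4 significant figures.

Total volume: dV/dt = Q_in − Q_out = -16.6400 L/s, so V(t) = 1172 − 16.6400 t and V(32.01) = 639.354 L.
Species balance (pure solvent in): dm/dt = −Q_out · m/V(t).
Separate: dm/m = −Q_out dt/V(t) ⇒ ln(m/m₀) = −(Q_out/(Q_in−Q_out)) ln(V/V₀).
m = m₀ (V₀/V)^(Q_out/(Q_in−Q_out)) = 21.15 × (1172/639.354)^(-1.70793) = 7.51286 mol.
C = m/V = 7.51286/639.354 = 0.0117507 mol/L.

0.01175 mol/L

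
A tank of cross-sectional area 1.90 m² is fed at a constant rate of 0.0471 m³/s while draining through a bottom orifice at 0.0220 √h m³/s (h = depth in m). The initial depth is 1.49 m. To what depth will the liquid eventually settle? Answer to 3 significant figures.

A dh/dt = Q_in − 0.0220 √h. Steady state requires inflow = outflow:
Q_in = 0.0220 √h_ss ⇒ √h_ss = 0.0471/0.0220 = 2.1409.
h_ss = 2.1409² = 4.5835 m. (Since h₀ = 1.49 m < h_ss, the level will rise toward this value.)

4.58 m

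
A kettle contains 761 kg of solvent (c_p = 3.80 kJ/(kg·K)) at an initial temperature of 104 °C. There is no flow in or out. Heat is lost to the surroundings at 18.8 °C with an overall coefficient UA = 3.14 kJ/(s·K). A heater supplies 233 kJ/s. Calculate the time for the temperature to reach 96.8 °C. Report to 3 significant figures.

979 s

M c_p dT/dt = −UA(T − T_amb) + Q̇.
τ = M c_p/UA = 920.96 s; T_ss = T_amb + Q̇/UA = 18.8 + 233/3.14 = 93.004 °C.
T(t) = T_ss + (T₀ − T_ss)e^(−t/τ); set T = 96.8:
t = −τ ln[(T − T_ss)/(T₀ − T_ss)] = −920.96 · ln(0.34523) = 979.48 s.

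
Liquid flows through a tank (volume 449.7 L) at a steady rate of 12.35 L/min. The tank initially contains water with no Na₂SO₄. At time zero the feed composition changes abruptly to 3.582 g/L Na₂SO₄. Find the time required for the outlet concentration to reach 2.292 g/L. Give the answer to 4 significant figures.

37.19 min

Species balance: V dC/dt = Q(C_in − C) ⇒ τ = V/Q = 36.4130 min.
C(t) = C_in + (C₀ − C_in) e^(−t/τ). Set C = 2.292 and solve for t:
e^(−t/τ) = (C − C_in)/(C₀ − C_in) = (2.292 − 3.582)/(0 − 3.582) = 0.360134
t = −τ ln(…) = 36.4130 × 1.02128 = 37.1878 min.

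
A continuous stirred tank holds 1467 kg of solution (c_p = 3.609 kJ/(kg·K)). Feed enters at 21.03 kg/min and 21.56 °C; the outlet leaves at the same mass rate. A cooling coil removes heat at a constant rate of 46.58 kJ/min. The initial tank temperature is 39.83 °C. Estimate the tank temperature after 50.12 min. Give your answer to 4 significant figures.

Energy balance: M c_p dT/dt = ṁ c_p (T_in − T) − 46.58.
τ = M/ṁ = 69.7575 min; T_ss = T_in − Q̇/(ṁ c_p) = 21.56 − 46.58/(21.03·3.609) = 20.9463 °C.
Integrating: T(t) = T_ss + (T₀ − T_ss) e^(−t/τ).
T(50.12) = 20.9463 + (18.8837)·e^(−50.12/69.7575) = 20.9463 + (18.8837)·0.487488 = 30.1519 °C.

30.15 °C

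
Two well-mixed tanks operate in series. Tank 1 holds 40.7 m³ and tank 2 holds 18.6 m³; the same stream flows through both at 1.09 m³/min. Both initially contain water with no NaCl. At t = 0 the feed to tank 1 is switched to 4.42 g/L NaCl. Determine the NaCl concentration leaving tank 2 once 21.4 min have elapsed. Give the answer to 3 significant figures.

0.892 g/L

Each tank obeys Vᵢ dCᵢ/dt = Q(Cᵢ₋₁ − Cᵢ), so τᵢ = Vᵢ/Q.
τ₁ = 40.7/1.09 = 37.339 min; τ₂ = 18.6/1.09 = 17.064 min.
Solving the cascade with C₁(0)=C₂(0)=0 gives C₂(t) = C_in[1 − (τ₁ e^(−t/τ₁) − τ₂ e^(−t/τ₂))/(τ₁ − τ₂)].
At t = 21.4: e^(−t/τ₁) = 0.56376, e^(−t/τ₂) = 0.28534.
C₂ = 4.42·[1 − (37.339·0.56376 − 17.064·0.28534)/(20.275)] = 4.42·0.20190 = 0.89242 g/L.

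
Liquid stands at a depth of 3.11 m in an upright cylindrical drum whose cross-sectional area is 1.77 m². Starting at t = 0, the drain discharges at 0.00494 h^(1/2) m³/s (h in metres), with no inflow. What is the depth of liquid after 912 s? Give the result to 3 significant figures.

0.241 m

A dh/dt = −Q_out = −0.00494 √h.
Separate and integrate: 2(√h − √h₀) = −(0.00494/A) t.
√h = √3.11 − 0.00494·912/(2·1.77) = 1.7635 − 1.2727 = 0.49084.
h = 0.49084² = 0.24093 m.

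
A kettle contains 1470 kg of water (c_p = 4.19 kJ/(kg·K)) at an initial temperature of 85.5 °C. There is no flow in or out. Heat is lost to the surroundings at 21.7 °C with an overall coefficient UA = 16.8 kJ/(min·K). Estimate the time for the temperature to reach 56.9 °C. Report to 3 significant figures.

Lumped-capacitance energy balance: M c_p dT/dt = UA(T_amb − T).
τ = M c_p/UA = 366.62 min; T_ss = T_amb = 21.700 °C.
T(t) = T_ss + (T₀ − T_ss)e^(−t/τ); set T = 56.9:
t = −τ ln[(T − T_ss)/(T₀ − T_ss)] = −366.62 · ln(0.55172) = 218.03 min.

218 min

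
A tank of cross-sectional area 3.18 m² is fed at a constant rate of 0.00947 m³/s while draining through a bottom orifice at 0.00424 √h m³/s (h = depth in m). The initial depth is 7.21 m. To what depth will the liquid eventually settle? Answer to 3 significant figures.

Unsteady balance on liquid volume: A dh/dt = Q_in − 0.00424 √h. At steady state dh/dt = 0:
Q_in = 0.00424 √h_ss ⇒ √h_ss = 0.00947/0.00424 = 2.2335.
h_ss = 2.2335² = 4.9885 m. (Since h₀ = 7.21 m > h_ss, the level will fall toward this value.)

4.99 m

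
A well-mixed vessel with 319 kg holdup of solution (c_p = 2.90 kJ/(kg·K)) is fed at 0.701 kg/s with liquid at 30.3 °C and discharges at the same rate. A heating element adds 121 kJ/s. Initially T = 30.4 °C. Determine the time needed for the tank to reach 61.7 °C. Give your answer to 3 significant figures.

Unsteady energy balance on the tank contents: M c_p dT/dt = ṁ c_p (T_in − T) + 121.
τ = M/ṁ = 455.06 s; T_ss = T_in + Q̇/(ṁ c_p) = 89.821 °C.
T(t) = T_ss + (T₀ − T_ss) e^(−t/τ). Set T = 61.7:
e^(−t/τ) = (61.7 − 89.821)/(30.4 − 89.821) = 0.47325
t = −455.06 · ln(0.47325) = 340.45 s.

340 s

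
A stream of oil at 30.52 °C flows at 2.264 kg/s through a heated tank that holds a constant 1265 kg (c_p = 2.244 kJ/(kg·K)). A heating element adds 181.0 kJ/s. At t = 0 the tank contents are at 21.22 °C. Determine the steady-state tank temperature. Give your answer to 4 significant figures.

Energy balance: M c_p dT/dt = ṁ c_p (T_in − T) + 181.0.
At steady state dT/dt = 0 ⇒ T_ss = T_in + Q̇/(ṁ c_p) = 30.52 + 181.0/(2.264·2.244) = 66.1470 °C.

66.15 °C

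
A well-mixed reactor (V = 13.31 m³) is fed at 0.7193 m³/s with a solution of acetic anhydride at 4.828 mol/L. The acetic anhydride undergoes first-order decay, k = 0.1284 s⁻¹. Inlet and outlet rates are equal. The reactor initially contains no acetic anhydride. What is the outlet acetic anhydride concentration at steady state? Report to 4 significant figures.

1.430 mol/L

V dC/dt = Q(C_in − C) − k V C.
At steady state: 0 = Q C_in − (Q + kV) C_ss, so C_ss = Q C_in/(Q + kV).
C_ss = 0.7193·4.828/(0.7193 + 0.1284·13.31) = 3.47278/2.42830 = 1.43013 mol/L.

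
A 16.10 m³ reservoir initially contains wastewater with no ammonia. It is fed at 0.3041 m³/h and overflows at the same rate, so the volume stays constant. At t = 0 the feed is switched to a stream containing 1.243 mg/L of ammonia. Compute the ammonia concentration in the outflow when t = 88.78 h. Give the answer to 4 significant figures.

Accumulation = in − out for the solute gives V dC/dt = Q(C_in − C).
Rewrite as dC/dt + C/τ = C_in/τ, τ = V/Q = 52.9431 h.
Integrating: C(t) = C_in + (C₀ − C_in) e^(−t/τ).
C(88.78) = 1.243 + (0 − 1.243)·e^(−88.78/52.9431) = 1.243 + (-1.24300)·0.186954 = 1.01062 mg/L.

1.011 mg/L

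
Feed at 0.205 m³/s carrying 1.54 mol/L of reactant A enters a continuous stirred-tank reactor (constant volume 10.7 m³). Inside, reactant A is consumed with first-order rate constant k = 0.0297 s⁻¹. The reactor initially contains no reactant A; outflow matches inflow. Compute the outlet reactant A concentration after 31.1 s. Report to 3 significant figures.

Species balance: V dC/dt = Q C_in − Q C − k V C.
dC/dt = (Q/V) C_in − (Q/V + k) C; effective rate a = Q/V + k = 0.019159 + 0.0297 = 0.048859 s⁻¹.
C_ss = Q C_in/(Q + kV) = 0.60388 mol/L; C(t) = C_ss + (C₀ − C_ss) e^(−a t).
C(31.1) = 0.60388 + (-0.60388)·e^(−0.048859·31.1) = 0.60388 + (-0.60388)·0.21882 = 0.47174 mol/L.

0.472 mol/L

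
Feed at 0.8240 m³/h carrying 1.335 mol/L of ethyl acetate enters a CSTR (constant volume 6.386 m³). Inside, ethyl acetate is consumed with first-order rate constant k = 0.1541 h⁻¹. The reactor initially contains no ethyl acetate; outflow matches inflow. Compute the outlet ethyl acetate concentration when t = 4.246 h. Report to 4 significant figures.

Accumulation = in − out − consumed: V dC/dt = Q C_in − Q C − k V C.
This is linear with rate a = Q/V + k = 0.283132 h⁻¹.
C_ss = Q C_in/(Q + kV) = 0.608401 mol/L; C(t) = C_ss + (C₀ − C_ss) e^(−a t).
C(4.246) = 0.608401 + (-0.608401)·e^(−0.283132·4.246) = 0.608401 + (-0.608401)·0.300538 = 0.425553 mol/L.

0.4256 mol/L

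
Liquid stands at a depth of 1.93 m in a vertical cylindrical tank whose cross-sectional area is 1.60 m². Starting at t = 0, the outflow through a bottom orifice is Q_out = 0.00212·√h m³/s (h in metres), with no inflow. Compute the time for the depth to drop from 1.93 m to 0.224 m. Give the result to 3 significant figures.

1380 s

With no inflow, A dh/dt = −0.00212 √h.
Separate and integrate: 2(√h − √h₀) = −(0.00212/A) t.
t = 2A(√h₀ − √h)/0.00212 = 2·1.60·(√1.93 − √0.224)/0.00212
  = 3.2000 × (1.3892 − 0.47329) / 0.00212 = 1382.6 s.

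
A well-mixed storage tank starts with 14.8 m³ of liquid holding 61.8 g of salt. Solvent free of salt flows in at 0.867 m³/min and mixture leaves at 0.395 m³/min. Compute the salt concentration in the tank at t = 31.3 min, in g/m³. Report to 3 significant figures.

1.17 g/m³

Total volume: dV/dt = Q_in − Q_out = 0.47200 m³/min, so V(t) = 14.8 + 0.47200 t and V(31.3) = 29.574 m³.
Species balance (pure solvent in): dm/dt = −Q_out · m/V(t).
Separate: dm/m = −Q_out dt/V(t) ⇒ ln(m/m₀) = −(Q_out/(Q_in−Q_out)) ln(V/V₀).
m = m₀ (V₀/V)^(Q_out/(Q_in−Q_out)) = 61.8 × (14.8/29.574)^(0.83686) = 34.625 g.
C = m/V = 34.625/29.574 = 1.1708 g/m³.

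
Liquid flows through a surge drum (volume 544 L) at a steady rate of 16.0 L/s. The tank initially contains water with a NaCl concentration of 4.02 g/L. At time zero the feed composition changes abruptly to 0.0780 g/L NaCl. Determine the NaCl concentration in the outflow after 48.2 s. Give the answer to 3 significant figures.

Transient balance on the dissolved component: V dC/dt = Q(C_in − C).
Rewrite as dC/dt + C/τ = C_in/τ, τ = V/Q = 34.000 s.
This is linear first-order; C(t) = C_in + (C₀ − C_in) e^(−t/τ).
C(48.2) = 0.0780 + (4.02 − 0.0780)·e^(−48.2/34.000) = 0.0780 + (3.9420)·0.24228 = 1.0331 g/L.

1.03 g/L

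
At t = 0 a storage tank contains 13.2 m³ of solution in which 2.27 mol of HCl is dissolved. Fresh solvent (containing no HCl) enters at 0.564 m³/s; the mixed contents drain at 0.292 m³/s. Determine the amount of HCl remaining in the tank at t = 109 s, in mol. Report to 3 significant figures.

0.641 mol

Let m(t) be the amount of HCl. Volume: V(t) = V₀ + (Q_in − Q_out) t = 13.2 + 0.27200 t; V(109) = 42.848 m³.
Species balance (pure solvent in): dm/dt = −Q_out · m/V(t).
dm/m = −Q_out dt/(V₀ + 0.27200 t); integrating gives ln(m/m₀) = −(Q_out/(Q_in−Q_out)) ln(V/V₀).
m = m₀ (V₀/V)^(Q_out/(Q_in−Q_out)) = 2.27 × (13.2/42.848)^(1.0735) = 0.64131 mol.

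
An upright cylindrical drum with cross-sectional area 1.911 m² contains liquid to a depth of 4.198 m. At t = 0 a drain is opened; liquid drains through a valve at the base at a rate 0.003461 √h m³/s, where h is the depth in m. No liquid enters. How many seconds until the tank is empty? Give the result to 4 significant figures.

2263 s

Accumulation of liquid (constant cross-section A): A dh/dt = −0.003461 √h.
∫ h^(−1/2) dh = −(0.003461/A) ∫ dt, giving 2√h = 2√h₀ − (0.003461/A) t.
Set h = 0: 2√h₀ = (0.003461/A) t_empty ⇒ t_empty = 2A√h₀/0.003461.
t_empty = 2·1.911·√4.198/0.003461 = 3.82200·2.04890/0.003461 = 2262.61 s.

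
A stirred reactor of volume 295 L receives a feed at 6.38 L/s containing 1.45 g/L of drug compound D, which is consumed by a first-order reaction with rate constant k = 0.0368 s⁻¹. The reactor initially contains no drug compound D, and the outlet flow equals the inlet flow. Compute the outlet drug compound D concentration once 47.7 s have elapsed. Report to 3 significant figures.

V dC/dt = Q(C_in − C) − k V C.
This is linear with rate a = Q/V + k = 0.058427 s⁻¹.
C_ss = Q C_in/(Q + kV) = 0.53673 g/L; C(t) = C_ss + (C₀ − C_ss) e^(−a t).
C(47.7) = 0.53673 + (-0.53673)·e^(−0.058427·47.7) = 0.53673 + (-0.53673)·0.061607 = 0.50366 g/L.

0.504 g/L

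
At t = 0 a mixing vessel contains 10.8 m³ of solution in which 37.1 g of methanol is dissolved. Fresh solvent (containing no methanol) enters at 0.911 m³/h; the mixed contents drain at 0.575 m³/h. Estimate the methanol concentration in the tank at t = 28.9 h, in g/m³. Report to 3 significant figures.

0.604 g/m³

Total volume: dV/dt = Q_in − Q_out = 0.33600 m³/h, so V(t) = 10.8 + 0.33600 t and V(28.9) = 20.510 m³.
Solute balance: dm/dt = 0 − Q_out C = −Q_out m/V(t).
Separate: dm/m = −Q_out dt/V(t) ⇒ ln(m/m₀) = −(Q_out/(Q_in−Q_out)) ln(V/V₀).
m = m₀ (V₀/V)^(Q_out/(Q_in−Q_out)) = 37.1 × (10.8/20.510)^(1.7113) = 12.379 g.
C = m/V = 12.379/20.510 = 0.60355 g/m³.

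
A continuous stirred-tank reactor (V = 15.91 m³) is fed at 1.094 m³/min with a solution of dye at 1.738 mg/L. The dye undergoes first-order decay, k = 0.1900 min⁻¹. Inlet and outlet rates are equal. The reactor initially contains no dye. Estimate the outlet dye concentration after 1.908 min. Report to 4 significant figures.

Accumulation = in − out − consumed: V dC/dt = Q C_in − Q C − k V C.
This is linear with rate a = Q/V + k = 0.258762 min⁻¹.
C_ss = Q C_in/(Q + kV) = 0.461846 mg/L; C(t) = C_ss + (C₀ − C_ss) e^(−a t).
C(1.908) = 0.461846 + (-0.461846)·e^(−0.258762·1.908) = 0.461846 + (-0.461846)·0.610353 = 0.179957 mg/L.

0.1800 mg/L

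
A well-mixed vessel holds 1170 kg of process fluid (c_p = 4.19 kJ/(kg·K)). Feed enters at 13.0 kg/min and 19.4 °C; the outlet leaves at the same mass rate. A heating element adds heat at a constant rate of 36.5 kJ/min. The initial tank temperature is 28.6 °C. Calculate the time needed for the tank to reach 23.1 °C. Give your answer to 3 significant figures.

M c_p dT/dt = ṁ c_p (T_in − T) + Q̇.
τ = M/ṁ = 90.000 min; T_ss = T_in + Q̇/(ṁ c_p) = 20.070 °C.
T(t) = T_ss + (T₀ − T_ss) e^(−t/τ). Set T = 23.1:
e^(−t/τ) = (23.1 − 20.070)/(28.6 − 20.070) = 0.35521
t = −90.000 · ln(0.35521) = 93.154 min.

93.2 min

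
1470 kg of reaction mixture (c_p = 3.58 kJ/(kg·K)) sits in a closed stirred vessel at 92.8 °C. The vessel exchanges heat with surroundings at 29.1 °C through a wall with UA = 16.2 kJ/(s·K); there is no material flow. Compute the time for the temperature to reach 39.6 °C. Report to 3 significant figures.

Lumped-capacitance energy balance: M c_p dT/dt = UA(T_amb − T).
τ = M c_p/UA = 324.85 s; T_ss = T_amb = 29.100 °C.
T(t) = T_ss + (T₀ − T_ss)e^(−t/τ); set T = 39.6:
t = −τ ln[(T − T_ss)/(T₀ − T_ss)] = −324.85 · ln(0.16484) = 585.65 s.

586 s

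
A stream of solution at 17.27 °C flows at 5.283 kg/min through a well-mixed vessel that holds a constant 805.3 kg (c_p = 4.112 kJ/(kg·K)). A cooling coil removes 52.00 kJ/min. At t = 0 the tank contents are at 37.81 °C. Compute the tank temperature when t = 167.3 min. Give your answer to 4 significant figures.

M c_p dT/dt = ṁ c_p (T_in − T) − Q̇.
Rearrange: dT/dt = (T_ss − T)/τ with τ = M/ṁ = 152.432 min and T_ss = T_in − Q̇/(ṁ c_p) = 14.8763 °C.
This is linear first-order; T(t) = T_ss + (T₀ − T_ss) e^(−t/τ).
T(167.3) = 14.8763 + (22.9337)·e^(−167.3/152.432) = 14.8763 + (22.9337)·0.333692 = 22.5291 °C.

22.53 °C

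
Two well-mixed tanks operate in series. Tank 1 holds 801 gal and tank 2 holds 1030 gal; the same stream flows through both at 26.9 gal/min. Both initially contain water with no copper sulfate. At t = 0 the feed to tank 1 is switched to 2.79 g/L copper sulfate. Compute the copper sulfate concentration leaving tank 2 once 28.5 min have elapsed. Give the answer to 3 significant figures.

Time constants: τᵢ = Vᵢ/Q for each well-mixed tank.
τ₁ = 801/26.9 = 29.777 min; τ₂ = 1030/26.9 = 38.290 min.
Tank 1: C₁ = C_in(1 − e^(−t/τ₁)). Tank 2 (τ₁ ≠ τ₂): C₂ = C_in[1 − (τ₁ e^(−t/τ₁) − τ₂ e^(−t/τ₂))/(τ₁ − τ₂)].
At t = 28.5: e^(−t/τ₁) = 0.38400, e^(−t/τ₂) = 0.47506.
C₂ = 2.79·[1 − (29.777·0.38400 − 38.290·0.47506)/(-8.5130)] = 2.79·0.20644 = 0.57596 g/L.

0.576 g/L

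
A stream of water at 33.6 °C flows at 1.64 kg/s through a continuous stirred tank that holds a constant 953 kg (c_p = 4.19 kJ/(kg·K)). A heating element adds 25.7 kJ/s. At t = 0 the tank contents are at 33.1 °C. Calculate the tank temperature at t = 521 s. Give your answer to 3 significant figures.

First-law balance (no shaft work): M c_p dT/dt = ṁ c_p (T_in − T) + 25.7.
τ = M/ṁ = 581.10 s; T_ss = T_in + Q̇/(ṁ c_p) = 33.6 + 25.7/(1.64·4.19) = 37.340 °C.
Solution: T(t) = T_ss + (T₀ − T_ss) e^(−t/τ).
T(521) = 37.340 + (-4.2400)·e^(−521/581.10) = 37.340 + (-4.2400)·0.40796 = 35.610 °C.

35.6 °C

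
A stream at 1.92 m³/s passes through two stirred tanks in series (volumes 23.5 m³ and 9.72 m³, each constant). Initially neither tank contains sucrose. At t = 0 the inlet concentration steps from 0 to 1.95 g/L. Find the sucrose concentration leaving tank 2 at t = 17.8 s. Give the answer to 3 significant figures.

1.21 g/L

Time constants: τᵢ = Vᵢ/Q for each well-mixed tank.
τ₁ = 23.5/1.92 = 12.240 s; τ₂ = 9.72/1.92 = 5.0625 s.
Solving the cascade with C₁(0)=C₂(0)=0 gives C₂(t) = C_in[1 − (τ₁ e^(−t/τ₁) − τ₂ e^(−t/τ₂))/(τ₁ − τ₂)].
At t = 17.8: e^(−t/τ₁) = 0.23356, e^(−t/τ₂) = 0.029717.
C₂ = 1.95·[1 − (12.240·0.23356 − 5.0625·0.029717)/(7.1771)] = 1.95·0.62265 = 1.2142 g/L.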